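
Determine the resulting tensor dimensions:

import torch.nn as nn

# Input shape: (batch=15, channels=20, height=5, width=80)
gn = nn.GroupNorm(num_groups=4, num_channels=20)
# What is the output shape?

Input shape: (15, 20, 5, 80)
Output shape: (15, 20, 5, 80)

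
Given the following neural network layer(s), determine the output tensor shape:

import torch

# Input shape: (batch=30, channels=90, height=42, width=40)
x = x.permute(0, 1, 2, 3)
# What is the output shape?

Input shape: (30, 90, 42, 40)
Output shape: (30, 90, 42, 40)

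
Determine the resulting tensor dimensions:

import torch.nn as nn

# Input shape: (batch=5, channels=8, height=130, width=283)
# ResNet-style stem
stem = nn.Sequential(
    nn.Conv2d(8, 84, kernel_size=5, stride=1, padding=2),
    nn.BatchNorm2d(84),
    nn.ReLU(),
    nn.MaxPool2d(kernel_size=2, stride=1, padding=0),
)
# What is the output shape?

Input shape: (5, 8, 130, 283)
  -> after Conv2d 5x5 stride=1: (5, 84, 130, 283)
Output shape: (5, 84, 129, 282)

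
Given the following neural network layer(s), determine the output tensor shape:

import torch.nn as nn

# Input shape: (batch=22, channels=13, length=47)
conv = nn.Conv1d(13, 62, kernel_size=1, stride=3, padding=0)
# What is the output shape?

Input shape: (22, 13, 47)
Output shape: (22, 62, 16)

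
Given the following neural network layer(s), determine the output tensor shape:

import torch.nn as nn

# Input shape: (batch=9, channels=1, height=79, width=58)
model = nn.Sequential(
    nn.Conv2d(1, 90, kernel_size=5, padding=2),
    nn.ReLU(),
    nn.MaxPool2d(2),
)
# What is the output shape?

Input shape: (9, 1, 79, 58)
  -> after Conv2d: (9, 90, 79, 58)
  -> after ReLU: (9, 90, 79, 58)
Output shape: (9, 90, 39, 29)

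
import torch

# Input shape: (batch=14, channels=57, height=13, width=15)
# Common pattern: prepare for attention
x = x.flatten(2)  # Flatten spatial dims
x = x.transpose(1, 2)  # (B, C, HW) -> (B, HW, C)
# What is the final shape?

Input shape: (14, 57, 13, 15)
  -> after flatten(2): (14, 57, 195)
Output shape: (14, 195, 57)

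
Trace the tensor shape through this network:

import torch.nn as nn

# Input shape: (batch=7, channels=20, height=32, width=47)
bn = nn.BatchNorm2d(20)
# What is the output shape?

Input shape: (7, 20, 32, 47)
Output shape: (7, 20, 32, 47)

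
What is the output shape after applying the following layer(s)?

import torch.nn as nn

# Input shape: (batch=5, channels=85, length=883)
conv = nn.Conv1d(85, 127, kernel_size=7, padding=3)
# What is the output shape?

Input shape: (5, 85, 883)
Output shape: (5, 127, 883)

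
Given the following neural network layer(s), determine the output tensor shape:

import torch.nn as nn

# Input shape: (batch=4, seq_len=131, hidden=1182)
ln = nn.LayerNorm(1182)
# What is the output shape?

Input shape: (4, 131, 1182)
Output shape: (4, 131, 1182)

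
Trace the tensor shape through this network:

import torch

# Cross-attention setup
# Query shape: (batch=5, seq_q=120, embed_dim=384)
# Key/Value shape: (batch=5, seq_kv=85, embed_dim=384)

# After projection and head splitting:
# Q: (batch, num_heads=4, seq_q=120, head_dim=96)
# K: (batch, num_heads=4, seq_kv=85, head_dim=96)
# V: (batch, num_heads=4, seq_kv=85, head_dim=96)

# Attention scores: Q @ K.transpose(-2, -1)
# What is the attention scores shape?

Input shape: (5, 120, 384)
Output shape: (5, 4, 120, 85)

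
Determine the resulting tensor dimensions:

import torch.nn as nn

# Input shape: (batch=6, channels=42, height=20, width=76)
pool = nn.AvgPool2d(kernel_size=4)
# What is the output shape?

Input shape: (6, 42, 20, 76)
Output shape: (6, 42, 5, 19)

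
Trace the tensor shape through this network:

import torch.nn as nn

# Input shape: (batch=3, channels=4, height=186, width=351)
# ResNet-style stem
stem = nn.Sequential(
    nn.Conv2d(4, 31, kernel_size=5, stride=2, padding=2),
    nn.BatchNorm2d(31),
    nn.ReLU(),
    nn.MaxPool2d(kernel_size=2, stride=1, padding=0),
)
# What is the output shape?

Input shape: (3, 4, 186, 351)
  -> after Conv2d 5x5 stride=2: (3, 31, 93, 176)
Output shape: (3, 31, 92, 175)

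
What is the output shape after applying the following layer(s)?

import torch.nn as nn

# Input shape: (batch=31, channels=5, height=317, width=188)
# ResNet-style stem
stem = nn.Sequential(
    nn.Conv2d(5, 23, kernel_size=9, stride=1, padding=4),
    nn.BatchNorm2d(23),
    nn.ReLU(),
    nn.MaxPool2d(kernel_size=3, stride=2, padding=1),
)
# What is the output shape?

Input shape: (31, 5, 317, 188)
  -> after Conv2d 9x9 stride=1: (31, 23, 317, 188)
Output shape: (31, 23, 159, 94)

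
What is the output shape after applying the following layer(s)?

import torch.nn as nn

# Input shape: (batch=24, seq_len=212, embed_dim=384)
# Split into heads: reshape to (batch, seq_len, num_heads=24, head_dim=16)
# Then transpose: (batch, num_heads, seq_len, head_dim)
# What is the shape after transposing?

Input shape: (24, 212, 384)
  -> after reshape: (24, 212, 24, 16)
Output shape: (24, 24, 212, 16)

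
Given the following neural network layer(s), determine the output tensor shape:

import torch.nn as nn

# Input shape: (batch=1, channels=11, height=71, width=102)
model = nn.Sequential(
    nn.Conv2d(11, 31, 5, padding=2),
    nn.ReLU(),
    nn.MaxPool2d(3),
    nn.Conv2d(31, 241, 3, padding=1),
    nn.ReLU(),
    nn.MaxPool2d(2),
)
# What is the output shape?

Input shape: (1, 11, 71, 102)
  -> after first Conv2d: (1, 31, 71, 102)
  -> after first MaxPool2d: (1, 31, 23, 34)
  -> after second Conv2d: (1, 241, 23, 34)
Output shape: (1, 241, 11, 17)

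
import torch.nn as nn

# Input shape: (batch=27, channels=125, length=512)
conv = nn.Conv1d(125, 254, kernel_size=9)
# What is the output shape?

Input shape: (27, 125, 512)
Output shape: (27, 254, 504)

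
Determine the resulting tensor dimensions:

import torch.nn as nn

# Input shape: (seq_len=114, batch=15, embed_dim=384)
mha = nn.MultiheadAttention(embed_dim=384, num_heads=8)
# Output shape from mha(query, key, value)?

Input shape: (114, 15, 384)
Output shape: (114, 15, 384)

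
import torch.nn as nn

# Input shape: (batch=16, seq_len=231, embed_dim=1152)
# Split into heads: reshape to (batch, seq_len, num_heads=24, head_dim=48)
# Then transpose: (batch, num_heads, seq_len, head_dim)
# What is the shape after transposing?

Input shape: (16, 231, 1152)
  -> after reshape: (16, 231, 24, 48)
Output shape: (16, 24, 231, 48)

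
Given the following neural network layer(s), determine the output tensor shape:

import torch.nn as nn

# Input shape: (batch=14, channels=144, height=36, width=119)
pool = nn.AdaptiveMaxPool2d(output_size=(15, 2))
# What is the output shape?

Input shape: (14, 144, 36, 119)
Output shape: (14, 144, 15, 2)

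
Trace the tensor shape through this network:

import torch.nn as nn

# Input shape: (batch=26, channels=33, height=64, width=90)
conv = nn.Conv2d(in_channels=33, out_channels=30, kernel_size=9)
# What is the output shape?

Input shape: (26, 33, 64, 90)
Output shape: (26, 30, 56, 82)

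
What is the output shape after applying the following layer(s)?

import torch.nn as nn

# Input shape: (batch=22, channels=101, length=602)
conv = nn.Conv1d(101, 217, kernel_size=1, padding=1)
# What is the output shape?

Input shape: (22, 101, 602)
Output shape: (22, 217, 604)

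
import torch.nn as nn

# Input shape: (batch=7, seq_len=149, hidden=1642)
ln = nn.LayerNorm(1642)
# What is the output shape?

Input shape: (7, 149, 1642)
Output shape: (7, 149, 1642)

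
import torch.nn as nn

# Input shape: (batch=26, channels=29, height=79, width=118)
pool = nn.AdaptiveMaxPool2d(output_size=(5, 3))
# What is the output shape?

Input shape: (26, 29, 79, 118)
Output shape: (26, 29, 5, 3)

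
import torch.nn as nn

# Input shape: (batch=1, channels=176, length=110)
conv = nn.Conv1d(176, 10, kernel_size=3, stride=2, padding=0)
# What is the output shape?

Input shape: (1, 176, 110)
Output shape: (1, 10, 54)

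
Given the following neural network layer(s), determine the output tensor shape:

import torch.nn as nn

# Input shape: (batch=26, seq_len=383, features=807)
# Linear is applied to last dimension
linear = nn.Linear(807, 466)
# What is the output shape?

Input shape: (26, 383, 807)
Output shape: (26, 383, 466)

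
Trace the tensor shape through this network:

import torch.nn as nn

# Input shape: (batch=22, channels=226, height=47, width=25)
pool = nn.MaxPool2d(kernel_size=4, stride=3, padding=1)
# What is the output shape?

Input shape: (22, 226, 47, 25)
Output shape: (22, 226, 16, 8)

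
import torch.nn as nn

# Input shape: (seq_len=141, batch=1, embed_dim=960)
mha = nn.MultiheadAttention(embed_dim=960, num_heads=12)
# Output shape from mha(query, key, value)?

Input shape: (141, 1, 960)
Output shape: (141, 1, 960)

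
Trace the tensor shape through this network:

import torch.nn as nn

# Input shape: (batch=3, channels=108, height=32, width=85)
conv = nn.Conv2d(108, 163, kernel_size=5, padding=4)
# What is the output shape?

Input shape: (3, 108, 32, 85)
Output shape: (3, 163, 36, 89)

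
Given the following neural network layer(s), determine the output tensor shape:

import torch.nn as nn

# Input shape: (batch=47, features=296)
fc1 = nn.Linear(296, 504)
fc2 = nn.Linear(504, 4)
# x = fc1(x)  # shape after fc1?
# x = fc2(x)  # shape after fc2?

Input shape: (47, 296)
  -> after fc1: (47, 504)
Output shape: (47, 4)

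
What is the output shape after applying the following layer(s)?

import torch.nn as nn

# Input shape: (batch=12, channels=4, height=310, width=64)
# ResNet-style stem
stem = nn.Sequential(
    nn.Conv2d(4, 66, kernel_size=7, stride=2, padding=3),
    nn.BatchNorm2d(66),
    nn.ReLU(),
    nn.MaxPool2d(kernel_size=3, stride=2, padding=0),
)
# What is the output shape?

Input shape: (12, 4, 310, 64)
  -> after Conv2d 7x7 stride=2: (12, 66, 155, 32)
Output shape: (12, 66, 77, 15)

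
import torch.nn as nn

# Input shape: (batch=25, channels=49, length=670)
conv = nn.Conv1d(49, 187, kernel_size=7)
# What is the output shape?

Input shape: (25, 49, 670)
Output shape: (25, 187, 664)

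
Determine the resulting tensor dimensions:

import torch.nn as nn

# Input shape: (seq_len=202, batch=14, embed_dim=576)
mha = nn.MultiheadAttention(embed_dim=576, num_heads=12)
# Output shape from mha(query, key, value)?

Input shape: (202, 14, 576)
Output shape: (202, 14, 576)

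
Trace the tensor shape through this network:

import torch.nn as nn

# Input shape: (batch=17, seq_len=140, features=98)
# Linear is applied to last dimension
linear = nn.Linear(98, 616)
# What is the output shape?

Input shape: (17, 140, 98)
Output shape: (17, 140, 616)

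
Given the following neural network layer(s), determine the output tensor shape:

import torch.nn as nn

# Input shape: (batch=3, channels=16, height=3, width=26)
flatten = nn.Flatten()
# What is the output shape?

Input shape: (3, 16, 3, 26)
Output shape: (3, 1248)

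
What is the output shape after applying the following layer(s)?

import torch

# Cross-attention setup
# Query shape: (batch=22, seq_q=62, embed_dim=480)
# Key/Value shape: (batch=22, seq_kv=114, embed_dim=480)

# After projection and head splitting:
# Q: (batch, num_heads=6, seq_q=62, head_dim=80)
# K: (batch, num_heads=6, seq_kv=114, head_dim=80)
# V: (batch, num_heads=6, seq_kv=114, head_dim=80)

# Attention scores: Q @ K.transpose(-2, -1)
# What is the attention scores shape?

Input shape: (22, 62, 480)
Output shape: (22, 6, 62, 114)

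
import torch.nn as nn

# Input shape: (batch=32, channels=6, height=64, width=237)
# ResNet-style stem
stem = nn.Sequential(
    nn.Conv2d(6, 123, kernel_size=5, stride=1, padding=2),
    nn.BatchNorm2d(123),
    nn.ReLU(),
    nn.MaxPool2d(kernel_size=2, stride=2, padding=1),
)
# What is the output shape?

Input shape: (32, 6, 64, 237)
  -> after Conv2d 5x5 stride=1: (32, 123, 64, 237)
Output shape: (32, 123, 33, 119)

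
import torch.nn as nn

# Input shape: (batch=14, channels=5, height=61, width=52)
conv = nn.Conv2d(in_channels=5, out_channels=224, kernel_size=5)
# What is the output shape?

Input shape: (14, 5, 61, 52)
Output shape: (14, 224, 57, 48)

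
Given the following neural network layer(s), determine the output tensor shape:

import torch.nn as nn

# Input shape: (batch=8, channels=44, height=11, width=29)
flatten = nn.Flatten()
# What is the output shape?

Input shape: (8, 44, 11, 29)
Output shape: (8, 14036)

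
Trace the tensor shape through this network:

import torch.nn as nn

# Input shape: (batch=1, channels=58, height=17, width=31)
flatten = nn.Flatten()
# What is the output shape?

Input shape: (1, 58, 17, 31)
Output shape: (1, 30566)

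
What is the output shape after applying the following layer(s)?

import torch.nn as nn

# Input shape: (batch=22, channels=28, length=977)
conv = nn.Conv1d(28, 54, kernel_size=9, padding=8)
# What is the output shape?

Input shape: (22, 28, 977)
Output shape: (22, 54, 985)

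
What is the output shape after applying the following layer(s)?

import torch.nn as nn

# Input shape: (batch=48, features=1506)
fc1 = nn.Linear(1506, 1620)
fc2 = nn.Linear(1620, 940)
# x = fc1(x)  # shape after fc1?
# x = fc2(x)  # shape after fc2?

Input shape: (48, 1506)
  -> after fc1: (48, 1620)
Output shape: (48, 940)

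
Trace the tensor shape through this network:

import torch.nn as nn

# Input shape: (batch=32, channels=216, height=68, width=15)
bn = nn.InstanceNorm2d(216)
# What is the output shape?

Input shape: (32, 216, 68, 15)
Output shape: (32, 216, 68, 15)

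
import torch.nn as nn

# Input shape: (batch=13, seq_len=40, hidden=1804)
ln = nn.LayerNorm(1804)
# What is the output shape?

Input shape: (13, 40, 1804)
Output shape: (13, 40, 1804)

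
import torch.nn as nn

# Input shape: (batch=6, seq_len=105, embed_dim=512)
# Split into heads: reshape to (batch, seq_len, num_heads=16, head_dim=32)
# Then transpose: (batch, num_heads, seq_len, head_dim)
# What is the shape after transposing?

Input shape: (6, 105, 512)
  -> after reshape: (6, 105, 16, 32)
Output shape: (6, 16, 105, 32)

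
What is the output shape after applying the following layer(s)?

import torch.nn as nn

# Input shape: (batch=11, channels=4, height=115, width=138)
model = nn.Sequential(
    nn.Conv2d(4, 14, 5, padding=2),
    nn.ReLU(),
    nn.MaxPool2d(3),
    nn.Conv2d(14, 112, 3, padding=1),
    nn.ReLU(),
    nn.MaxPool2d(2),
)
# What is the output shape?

Input shape: (11, 4, 115, 138)
  -> after first Conv2d: (11, 14, 115, 138)
  -> after first MaxPool2d: (11, 14, 38, 46)
  -> after second Conv2d: (11, 112, 38, 46)
Output shape: (11, 112, 19, 23)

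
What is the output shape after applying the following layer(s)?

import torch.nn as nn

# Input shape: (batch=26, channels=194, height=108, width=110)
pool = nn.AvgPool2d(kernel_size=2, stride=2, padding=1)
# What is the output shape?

Input shape: (26, 194, 108, 110)
Output shape: (26, 194, 55, 56)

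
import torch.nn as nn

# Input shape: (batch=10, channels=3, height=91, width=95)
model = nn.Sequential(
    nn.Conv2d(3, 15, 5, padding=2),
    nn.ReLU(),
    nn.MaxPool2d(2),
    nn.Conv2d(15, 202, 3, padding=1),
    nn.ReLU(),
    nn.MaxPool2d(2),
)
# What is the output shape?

Input shape: (10, 3, 91, 95)
  -> after first Conv2d: (10, 15, 91, 95)
  -> after first MaxPool2d: (10, 15, 45, 47)
  -> after second Conv2d: (10, 202, 45, 47)
Output shape: (10, 202, 22, 23)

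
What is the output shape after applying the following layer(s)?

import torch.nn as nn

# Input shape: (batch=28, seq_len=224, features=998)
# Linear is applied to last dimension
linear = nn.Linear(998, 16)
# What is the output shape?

Input shape: (28, 224, 998)
Output shape: (28, 224, 16)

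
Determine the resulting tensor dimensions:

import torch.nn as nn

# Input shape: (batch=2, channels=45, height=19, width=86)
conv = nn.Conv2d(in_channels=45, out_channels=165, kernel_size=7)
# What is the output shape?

Input shape: (2, 45, 19, 86)
Output shape: (2, 165, 13, 80)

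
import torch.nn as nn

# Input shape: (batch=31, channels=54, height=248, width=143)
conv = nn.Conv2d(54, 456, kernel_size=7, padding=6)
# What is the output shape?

Input shape: (31, 54, 248, 143)
Output shape: (31, 456, 254, 149)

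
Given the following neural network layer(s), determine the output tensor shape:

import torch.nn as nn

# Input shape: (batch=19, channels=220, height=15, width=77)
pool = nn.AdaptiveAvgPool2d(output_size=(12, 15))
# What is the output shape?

Input shape: (19, 220, 15, 77)
Output shape: (19, 220, 12, 15)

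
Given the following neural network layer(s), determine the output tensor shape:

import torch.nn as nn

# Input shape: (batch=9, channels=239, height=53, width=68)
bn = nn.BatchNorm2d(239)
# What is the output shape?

Input shape: (9, 239, 53, 68)
Output shape: (9, 239, 53, 68)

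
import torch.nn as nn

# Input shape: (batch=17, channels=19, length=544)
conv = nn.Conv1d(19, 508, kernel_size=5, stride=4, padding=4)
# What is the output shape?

Input shape: (17, 19, 544)
Output shape: (17, 508, 137)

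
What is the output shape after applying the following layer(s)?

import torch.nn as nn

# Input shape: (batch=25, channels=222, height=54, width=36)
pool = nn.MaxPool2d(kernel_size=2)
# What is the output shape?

Input shape: (25, 222, 54, 36)
Output shape: (25, 222, 27, 18)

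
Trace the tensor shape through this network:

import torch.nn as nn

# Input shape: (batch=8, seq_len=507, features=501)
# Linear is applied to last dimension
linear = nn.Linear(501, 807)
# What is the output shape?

Input shape: (8, 507, 501)
Output shape: (8, 507, 807)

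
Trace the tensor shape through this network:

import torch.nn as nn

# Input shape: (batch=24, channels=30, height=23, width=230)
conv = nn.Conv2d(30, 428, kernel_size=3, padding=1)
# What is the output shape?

Input shape: (24, 30, 23, 230)
Output shape: (24, 428, 23, 230)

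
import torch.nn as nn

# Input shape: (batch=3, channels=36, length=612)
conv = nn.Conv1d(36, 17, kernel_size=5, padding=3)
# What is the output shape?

Input shape: (3, 36, 612)
Output shape: (3, 17, 614)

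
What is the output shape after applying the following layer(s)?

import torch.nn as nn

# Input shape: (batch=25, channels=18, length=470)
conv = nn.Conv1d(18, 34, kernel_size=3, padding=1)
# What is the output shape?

Input shape: (25, 18, 470)
Output shape: (25, 34, 470)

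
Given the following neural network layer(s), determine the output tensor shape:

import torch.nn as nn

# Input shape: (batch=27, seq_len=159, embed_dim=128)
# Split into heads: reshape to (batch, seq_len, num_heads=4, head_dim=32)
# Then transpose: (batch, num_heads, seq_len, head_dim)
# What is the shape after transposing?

Input shape: (27, 159, 128)
  -> after reshape: (27, 159, 4, 32)
Output shape: (27, 4, 159, 32)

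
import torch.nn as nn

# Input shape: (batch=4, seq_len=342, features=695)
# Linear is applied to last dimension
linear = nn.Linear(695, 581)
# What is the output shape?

Input shape: (4, 342, 695)
Output shape: (4, 342, 581)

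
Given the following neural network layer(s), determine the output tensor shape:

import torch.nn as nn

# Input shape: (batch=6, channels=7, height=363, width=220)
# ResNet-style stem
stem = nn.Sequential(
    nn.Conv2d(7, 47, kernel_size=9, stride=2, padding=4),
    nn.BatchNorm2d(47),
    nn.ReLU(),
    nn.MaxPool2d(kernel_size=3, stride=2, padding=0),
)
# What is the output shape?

Input shape: (6, 7, 363, 220)
  -> after Conv2d 9x9 stride=2: (6, 47, 182, 110)
Output shape: (6, 47, 90, 54)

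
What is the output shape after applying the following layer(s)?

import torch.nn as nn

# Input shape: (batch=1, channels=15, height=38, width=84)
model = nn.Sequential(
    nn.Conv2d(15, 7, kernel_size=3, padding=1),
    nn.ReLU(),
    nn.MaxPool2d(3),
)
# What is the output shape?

Input shape: (1, 15, 38, 84)
  -> after Conv2d: (1, 7, 38, 84)
  -> after ReLU: (1, 7, 38, 84)
Output shape: (1, 7, 12, 28)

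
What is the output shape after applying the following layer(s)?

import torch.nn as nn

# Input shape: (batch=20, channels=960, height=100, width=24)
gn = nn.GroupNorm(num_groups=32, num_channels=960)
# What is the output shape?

Input shape: (20, 960, 100, 24)
Output shape: (20, 960, 100, 24)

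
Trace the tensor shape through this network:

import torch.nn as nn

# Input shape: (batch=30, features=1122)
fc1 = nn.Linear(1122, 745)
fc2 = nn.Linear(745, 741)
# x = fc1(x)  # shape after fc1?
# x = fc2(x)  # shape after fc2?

Input shape: (30, 1122)
  -> after fc1: (30, 745)
Output shape: (30, 741)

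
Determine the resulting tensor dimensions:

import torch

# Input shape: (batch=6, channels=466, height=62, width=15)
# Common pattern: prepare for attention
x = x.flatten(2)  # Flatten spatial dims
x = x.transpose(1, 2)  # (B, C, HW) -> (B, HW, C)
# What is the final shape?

Input shape: (6, 466, 62, 15)
  -> after flatten(2): (6, 466, 930)
Output shape: (6, 930, 466)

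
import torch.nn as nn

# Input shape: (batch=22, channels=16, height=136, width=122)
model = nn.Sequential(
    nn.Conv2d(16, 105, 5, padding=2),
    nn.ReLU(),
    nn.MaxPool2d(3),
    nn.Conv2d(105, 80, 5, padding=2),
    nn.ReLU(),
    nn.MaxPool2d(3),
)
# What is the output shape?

Input shape: (22, 16, 136, 122)
  -> after first Conv2d: (22, 105, 136, 122)
  -> after first MaxPool2d: (22, 105, 45, 40)
  -> after second Conv2d: (22, 80, 45, 40)
Output shape: (22, 80, 15, 13)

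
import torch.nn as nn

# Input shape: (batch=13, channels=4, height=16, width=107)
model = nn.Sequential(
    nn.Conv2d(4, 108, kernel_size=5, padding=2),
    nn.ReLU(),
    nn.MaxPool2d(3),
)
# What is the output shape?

Input shape: (13, 4, 16, 107)
  -> after Conv2d: (13, 108, 16, 107)
  -> after ReLU: (13, 108, 16, 107)
Output shape: (13, 108, 5, 35)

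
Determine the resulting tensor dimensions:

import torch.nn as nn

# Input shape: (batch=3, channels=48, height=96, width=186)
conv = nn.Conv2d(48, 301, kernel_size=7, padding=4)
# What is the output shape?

Input shape: (3, 48, 96, 186)
Output shape: (3, 301, 98, 188)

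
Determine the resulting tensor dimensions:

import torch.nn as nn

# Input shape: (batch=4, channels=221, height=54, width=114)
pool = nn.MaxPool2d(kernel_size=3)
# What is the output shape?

Input shape: (4, 221, 54, 114)
Output shape: (4, 221, 18, 38)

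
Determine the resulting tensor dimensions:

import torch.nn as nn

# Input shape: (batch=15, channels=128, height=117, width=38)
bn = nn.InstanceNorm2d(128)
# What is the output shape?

Input shape: (15, 128, 117, 38)
Output shape: (15, 128, 117, 38)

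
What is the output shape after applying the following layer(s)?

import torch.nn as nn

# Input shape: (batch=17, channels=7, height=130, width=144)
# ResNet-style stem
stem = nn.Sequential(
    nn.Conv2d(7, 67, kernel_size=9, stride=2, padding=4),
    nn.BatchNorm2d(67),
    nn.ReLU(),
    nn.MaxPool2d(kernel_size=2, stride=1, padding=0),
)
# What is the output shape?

Input shape: (17, 7, 130, 144)
  -> after Conv2d 9x9 stride=2: (17, 67, 65, 72)
Output shape: (17, 67, 64, 71)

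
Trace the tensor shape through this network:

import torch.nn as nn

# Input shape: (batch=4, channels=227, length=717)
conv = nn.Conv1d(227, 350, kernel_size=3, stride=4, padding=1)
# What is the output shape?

Input shape: (4, 227, 717)
Output shape: (4, 350, 180)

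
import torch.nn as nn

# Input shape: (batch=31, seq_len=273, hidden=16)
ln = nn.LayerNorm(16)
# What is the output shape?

Input shape: (31, 273, 16)
Output shape: (31, 273, 16)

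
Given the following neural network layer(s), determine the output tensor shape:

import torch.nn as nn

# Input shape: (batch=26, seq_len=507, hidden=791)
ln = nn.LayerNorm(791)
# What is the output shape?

Input shape: (26, 507, 791)
Output shape: (26, 507, 791)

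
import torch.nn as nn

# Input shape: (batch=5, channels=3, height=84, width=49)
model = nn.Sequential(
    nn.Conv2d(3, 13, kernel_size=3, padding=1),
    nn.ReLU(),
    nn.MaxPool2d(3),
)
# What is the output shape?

Input shape: (5, 3, 84, 49)
  -> after Conv2d: (5, 13, 84, 49)
  -> after ReLU: (5, 13, 84, 49)
Output shape: (5, 13, 28, 16)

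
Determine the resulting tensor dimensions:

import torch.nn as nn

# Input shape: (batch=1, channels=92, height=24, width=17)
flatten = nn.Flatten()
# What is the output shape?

Input shape: (1, 92, 24, 17)
Output shape: (1, 37536)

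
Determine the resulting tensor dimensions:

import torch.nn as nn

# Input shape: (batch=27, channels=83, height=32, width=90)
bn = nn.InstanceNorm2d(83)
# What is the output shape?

Input shape: (27, 83, 32, 90)
Output shape: (27, 83, 32, 90)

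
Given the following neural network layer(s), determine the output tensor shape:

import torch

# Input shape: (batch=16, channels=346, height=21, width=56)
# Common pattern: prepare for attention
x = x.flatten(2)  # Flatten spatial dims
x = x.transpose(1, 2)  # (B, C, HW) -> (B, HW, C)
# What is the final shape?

Input shape: (16, 346, 21, 56)
  -> after flatten(2): (16, 346, 1176)
Output shape: (16, 1176, 346)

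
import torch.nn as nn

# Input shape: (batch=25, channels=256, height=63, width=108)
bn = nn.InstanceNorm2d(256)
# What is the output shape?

Input shape: (25, 256, 63, 108)
Output shape: (25, 256, 63, 108)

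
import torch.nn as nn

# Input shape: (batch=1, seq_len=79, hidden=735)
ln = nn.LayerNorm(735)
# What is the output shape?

Input shape: (1, 79, 735)
Output shape: (1, 79, 735)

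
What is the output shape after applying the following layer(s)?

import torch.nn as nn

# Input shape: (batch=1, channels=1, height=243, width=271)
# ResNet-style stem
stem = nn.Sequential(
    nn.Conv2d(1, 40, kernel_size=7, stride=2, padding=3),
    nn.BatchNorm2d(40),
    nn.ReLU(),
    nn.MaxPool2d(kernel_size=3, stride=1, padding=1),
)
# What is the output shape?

Input shape: (1, 1, 243, 271)
  -> after Conv2d 7x7 stride=2: (1, 40, 122, 136)
Output shape: (1, 40, 122, 136)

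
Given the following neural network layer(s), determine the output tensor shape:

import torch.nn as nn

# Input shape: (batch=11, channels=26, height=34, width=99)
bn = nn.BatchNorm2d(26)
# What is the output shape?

Input shape: (11, 26, 34, 99)
Output shape: (11, 26, 34, 99)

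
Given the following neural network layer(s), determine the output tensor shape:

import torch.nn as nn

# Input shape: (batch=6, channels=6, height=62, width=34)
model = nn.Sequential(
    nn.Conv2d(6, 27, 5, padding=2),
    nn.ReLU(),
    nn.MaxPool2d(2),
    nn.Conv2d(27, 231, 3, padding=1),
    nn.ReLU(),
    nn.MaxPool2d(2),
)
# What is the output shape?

Input shape: (6, 6, 62, 34)
  -> after first Conv2d: (6, 27, 62, 34)
  -> after first MaxPool2d: (6, 27, 31, 17)
  -> after second Conv2d: (6, 231, 31, 17)
Output shape: (6, 231, 15, 8)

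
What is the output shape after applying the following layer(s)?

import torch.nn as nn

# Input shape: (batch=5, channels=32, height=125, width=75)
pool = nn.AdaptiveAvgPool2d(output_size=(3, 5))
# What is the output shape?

Input shape: (5, 32, 125, 75)
Output shape: (5, 32, 3, 5)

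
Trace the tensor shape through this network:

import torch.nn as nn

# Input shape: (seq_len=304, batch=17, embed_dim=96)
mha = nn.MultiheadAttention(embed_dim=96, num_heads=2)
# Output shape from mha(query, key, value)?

Input shape: (304, 17, 96)
Output shape: (304, 17, 96)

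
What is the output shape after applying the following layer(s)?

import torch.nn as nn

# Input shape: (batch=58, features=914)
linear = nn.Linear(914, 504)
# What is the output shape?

Input shape: (58, 914)
Output shape: (58, 504)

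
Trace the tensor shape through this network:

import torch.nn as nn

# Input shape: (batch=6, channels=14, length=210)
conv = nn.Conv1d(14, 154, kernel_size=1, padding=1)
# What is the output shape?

Input shape: (6, 14, 210)
Output shape: (6, 154, 212)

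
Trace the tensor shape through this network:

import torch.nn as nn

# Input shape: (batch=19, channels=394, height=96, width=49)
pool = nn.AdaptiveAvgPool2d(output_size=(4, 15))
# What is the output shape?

Input shape: (19, 394, 96, 49)
Output shape: (19, 394, 4, 15)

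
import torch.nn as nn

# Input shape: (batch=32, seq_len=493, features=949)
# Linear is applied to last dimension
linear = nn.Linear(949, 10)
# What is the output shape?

Input shape: (32, 493, 949)
Output shape: (32, 493, 10)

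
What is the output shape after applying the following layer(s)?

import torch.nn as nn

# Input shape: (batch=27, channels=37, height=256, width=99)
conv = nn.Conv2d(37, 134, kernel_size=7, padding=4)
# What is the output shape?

Input shape: (27, 37, 256, 99)
Output shape: (27, 134, 258, 101)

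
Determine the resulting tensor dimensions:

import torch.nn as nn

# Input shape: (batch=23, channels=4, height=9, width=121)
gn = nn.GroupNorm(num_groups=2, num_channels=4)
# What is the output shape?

Input shape: (23, 4, 9, 121)
Output shape: (23, 4, 9, 121)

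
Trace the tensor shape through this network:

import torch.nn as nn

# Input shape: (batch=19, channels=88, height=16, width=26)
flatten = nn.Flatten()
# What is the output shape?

Input shape: (19, 88, 16, 26)
Output shape: (19, 36608)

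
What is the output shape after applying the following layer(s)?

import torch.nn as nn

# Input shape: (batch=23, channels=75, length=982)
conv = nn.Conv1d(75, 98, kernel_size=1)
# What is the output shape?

Input shape: (23, 75, 982)
Output shape: (23, 98, 982)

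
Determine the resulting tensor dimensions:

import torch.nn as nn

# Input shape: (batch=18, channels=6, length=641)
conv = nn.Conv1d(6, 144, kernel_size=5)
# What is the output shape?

Input shape: (18, 6, 641)
Output shape: (18, 144, 637)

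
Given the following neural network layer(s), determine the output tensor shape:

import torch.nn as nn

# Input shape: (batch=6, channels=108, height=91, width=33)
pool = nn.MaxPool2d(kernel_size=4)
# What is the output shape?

Input shape: (6, 108, 91, 33)
Output shape: (6, 108, 22, 8)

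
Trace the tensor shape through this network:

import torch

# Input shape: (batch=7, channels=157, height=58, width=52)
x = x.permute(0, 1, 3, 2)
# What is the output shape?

Input shape: (7, 157, 58, 52)
Output shape: (7, 157, 52, 58)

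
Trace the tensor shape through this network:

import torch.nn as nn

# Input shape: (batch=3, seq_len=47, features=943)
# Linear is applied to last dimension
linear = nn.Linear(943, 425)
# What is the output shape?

Input shape: (3, 47, 943)
Output shape: (3, 47, 425)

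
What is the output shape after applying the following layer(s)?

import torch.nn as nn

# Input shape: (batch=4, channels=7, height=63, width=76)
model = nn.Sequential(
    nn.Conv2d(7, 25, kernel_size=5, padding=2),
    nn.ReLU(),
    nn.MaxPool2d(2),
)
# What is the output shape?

Input shape: (4, 7, 63, 76)
  -> after Conv2d: (4, 25, 63, 76)
  -> after ReLU: (4, 25, 63, 76)
Output shape: (4, 25, 31, 38)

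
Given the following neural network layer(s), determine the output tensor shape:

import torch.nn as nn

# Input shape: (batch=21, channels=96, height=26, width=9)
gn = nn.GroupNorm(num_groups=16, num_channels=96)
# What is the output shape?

Input shape: (21, 96, 26, 9)
Output shape: (21, 96, 26, 9)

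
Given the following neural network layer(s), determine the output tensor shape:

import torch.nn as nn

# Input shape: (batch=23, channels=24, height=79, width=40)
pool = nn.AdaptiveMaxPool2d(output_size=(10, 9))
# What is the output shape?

Input shape: (23, 24, 79, 40)
Output shape: (23, 24, 10, 9)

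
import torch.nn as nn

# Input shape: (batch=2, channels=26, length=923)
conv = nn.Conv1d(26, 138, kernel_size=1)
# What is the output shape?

Input shape: (2, 26, 923)
Output shape: (2, 138, 923)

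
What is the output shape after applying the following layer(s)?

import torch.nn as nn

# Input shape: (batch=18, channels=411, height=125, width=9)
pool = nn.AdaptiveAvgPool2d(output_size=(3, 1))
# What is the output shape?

Input shape: (18, 411, 125, 9)
Output shape: (18, 411, 3, 1)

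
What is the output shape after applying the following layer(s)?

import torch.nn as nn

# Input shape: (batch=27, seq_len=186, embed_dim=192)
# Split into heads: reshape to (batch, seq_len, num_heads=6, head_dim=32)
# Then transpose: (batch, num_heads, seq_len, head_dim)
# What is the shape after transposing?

Input shape: (27, 186, 192)
  -> after reshape: (27, 186, 6, 32)
Output shape: (27, 6, 186, 32)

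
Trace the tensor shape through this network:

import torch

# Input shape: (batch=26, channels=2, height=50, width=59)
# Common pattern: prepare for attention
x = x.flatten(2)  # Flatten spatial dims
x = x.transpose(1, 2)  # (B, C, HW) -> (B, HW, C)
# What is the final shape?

Input shape: (26, 2, 50, 59)
  -> after flatten(2): (26, 2, 2950)
Output shape: (26, 2950, 2)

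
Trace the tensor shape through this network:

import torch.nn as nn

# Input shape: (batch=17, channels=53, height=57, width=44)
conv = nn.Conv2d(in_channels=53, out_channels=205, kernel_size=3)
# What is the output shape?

Input shape: (17, 53, 57, 44)
Output shape: (17, 205, 55, 42)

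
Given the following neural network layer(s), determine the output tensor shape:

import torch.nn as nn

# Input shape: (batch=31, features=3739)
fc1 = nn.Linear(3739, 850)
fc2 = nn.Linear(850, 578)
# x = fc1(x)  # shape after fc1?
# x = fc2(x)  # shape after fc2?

Input shape: (31, 3739)
  -> after fc1: (31, 850)
Output shape: (31, 578)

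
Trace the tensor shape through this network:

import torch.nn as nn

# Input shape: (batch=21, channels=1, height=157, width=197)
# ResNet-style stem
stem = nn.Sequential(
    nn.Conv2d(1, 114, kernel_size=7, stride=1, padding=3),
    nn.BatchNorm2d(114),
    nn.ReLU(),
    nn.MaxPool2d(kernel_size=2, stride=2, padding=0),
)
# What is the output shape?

Input shape: (21, 1, 157, 197)
  -> after Conv2d 7x7 stride=1: (21, 114, 157, 197)
Output shape: (21, 114, 78, 98)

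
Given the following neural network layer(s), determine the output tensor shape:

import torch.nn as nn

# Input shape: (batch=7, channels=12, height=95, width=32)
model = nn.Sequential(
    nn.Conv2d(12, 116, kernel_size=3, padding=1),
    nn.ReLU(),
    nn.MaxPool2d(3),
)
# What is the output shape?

Input shape: (7, 12, 95, 32)
  -> after Conv2d: (7, 116, 95, 32)
  -> after ReLU: (7, 116, 95, 32)
Output shape: (7, 116, 31, 10)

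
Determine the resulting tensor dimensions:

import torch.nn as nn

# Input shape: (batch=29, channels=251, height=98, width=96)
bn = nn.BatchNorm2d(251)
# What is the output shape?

Input shape: (29, 251, 98, 96)
Output shape: (29, 251, 98, 96)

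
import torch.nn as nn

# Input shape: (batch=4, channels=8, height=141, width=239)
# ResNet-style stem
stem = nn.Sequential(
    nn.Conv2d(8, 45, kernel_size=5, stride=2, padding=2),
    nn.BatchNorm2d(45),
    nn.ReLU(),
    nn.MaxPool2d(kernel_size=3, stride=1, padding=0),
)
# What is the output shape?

Input shape: (4, 8, 141, 239)
  -> after Conv2d 5x5 stride=2: (4, 45, 71, 120)
Output shape: (4, 45, 69, 118)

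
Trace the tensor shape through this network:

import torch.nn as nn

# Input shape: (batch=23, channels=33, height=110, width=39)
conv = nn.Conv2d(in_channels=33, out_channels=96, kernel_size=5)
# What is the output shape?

Input shape: (23, 33, 110, 39)
Output shape: (23, 96, 106, 35)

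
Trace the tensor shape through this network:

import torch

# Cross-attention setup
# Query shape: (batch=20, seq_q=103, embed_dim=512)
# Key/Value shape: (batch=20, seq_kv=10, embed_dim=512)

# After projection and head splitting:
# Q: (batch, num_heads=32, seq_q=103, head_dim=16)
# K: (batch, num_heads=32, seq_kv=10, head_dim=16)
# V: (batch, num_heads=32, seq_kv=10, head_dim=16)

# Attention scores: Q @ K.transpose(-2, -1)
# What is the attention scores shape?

Input shape: (20, 103, 512)
Output shape: (20, 32, 103, 10)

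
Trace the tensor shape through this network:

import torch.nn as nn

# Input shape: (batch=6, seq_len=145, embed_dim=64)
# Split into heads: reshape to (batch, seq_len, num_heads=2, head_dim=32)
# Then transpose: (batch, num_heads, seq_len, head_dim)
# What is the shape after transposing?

Input shape: (6, 145, 64)
  -> after reshape: (6, 145, 2, 32)
Output shape: (6, 2, 145, 32)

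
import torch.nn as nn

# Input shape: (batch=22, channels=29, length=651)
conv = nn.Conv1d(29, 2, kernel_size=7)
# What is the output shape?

Input shape: (22, 29, 651)
Output shape: (22, 2, 645)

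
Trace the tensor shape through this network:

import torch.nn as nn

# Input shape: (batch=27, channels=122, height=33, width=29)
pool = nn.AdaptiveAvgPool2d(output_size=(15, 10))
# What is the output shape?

Input shape: (27, 122, 33, 29)
Output shape: (27, 122, 15, 10)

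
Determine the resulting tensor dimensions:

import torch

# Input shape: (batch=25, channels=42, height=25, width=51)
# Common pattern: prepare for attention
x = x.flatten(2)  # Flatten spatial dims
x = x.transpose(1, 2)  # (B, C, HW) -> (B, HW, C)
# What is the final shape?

Input shape: (25, 42, 25, 51)
  -> after flatten(2): (25, 42, 1275)
Output shape: (25, 1275, 42)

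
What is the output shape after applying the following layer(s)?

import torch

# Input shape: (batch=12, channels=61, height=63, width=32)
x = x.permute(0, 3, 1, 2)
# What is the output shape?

Input shape: (12, 61, 63, 32)
Output shape: (12, 32, 61, 63)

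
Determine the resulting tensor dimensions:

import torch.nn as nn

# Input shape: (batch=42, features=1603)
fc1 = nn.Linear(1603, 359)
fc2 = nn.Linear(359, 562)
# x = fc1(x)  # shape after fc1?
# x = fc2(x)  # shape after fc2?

Input shape: (42, 1603)
  -> after fc1: (42, 359)
Output shape: (42, 562)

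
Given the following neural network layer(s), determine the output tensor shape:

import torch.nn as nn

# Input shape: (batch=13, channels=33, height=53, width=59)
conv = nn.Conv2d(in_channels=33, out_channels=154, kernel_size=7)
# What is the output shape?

Input shape: (13, 33, 53, 59)
Output shape: (13, 154, 47, 53)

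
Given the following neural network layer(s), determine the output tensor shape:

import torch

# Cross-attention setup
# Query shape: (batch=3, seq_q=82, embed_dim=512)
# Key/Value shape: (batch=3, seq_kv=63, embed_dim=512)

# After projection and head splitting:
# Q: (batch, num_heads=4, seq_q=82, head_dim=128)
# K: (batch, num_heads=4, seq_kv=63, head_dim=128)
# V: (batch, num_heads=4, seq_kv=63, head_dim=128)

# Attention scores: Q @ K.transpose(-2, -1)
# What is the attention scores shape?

Input shape: (3, 82, 512)
Output shape: (3, 4, 82, 63)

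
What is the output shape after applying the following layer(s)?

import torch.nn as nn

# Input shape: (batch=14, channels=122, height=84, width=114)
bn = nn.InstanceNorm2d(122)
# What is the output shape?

Input shape: (14, 122, 84, 114)
Output shape: (14, 122, 84, 114)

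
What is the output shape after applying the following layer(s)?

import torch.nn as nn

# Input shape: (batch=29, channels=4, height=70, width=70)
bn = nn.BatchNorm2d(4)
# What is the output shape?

Input shape: (29, 4, 70, 70)
Output shape: (29, 4, 70, 70)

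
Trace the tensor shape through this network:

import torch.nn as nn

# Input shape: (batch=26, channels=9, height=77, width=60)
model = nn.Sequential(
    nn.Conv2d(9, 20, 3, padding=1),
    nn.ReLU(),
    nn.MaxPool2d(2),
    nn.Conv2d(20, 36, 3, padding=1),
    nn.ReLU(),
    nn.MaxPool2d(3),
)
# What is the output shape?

Input shape: (26, 9, 77, 60)
  -> after first Conv2d: (26, 20, 77, 60)
  -> after first MaxPool2d: (26, 20, 38, 30)
  -> after second Conv2d: (26, 36, 38, 30)
Output shape: (26, 36, 12, 10)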